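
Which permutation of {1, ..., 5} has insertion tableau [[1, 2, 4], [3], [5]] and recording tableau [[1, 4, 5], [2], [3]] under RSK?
5 3 1 2 4

Reverse the RSK construction: for i from n down to 1, find the cell of Q containing i, remove the entry at that cell from P, and reverse-bump it up through P; the value ejected from row 1 is w(i).

Step i=5: Q has 5 at row 1, column 3; remove that cell from P, ejecting 4. So w(5) = 4. P is now [[1, 2], [3], [5]].
Step i=4: Q has 4 at row 1, column 2; remove that cell from P, ejecting 2. So w(4) = 2. P is now [[1], [3], [5]].
Step i=3: Q has 3 at row 3, column 1; remove 5 from row 3 of P and reverse-bump: 5 enters row 2 and ejects 3; 3 enters row 1 and ejects 1. So w(3) = 1. P is now [[3], [5]].
Step i=2: Q has 2 at row 2, column 1; remove 5 from row 2 of P and reverse-bump: 5 enters row 1 and ejects 3. So w(2) = 3. P is now [[5]].
Step i=1: Q has 1 at row 1, column 1; remove that cell from P, ejecting 5. So w(1) = 5. P is now [].

So w = 5 3 1 2 4.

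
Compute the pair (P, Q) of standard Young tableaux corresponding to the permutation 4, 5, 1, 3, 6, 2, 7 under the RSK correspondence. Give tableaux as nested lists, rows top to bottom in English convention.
Insert each entry of the permutation into P by Schensted row insertion, recording in Q the position of each new cell.

Insert 4: appended to row 1. P = [[4]].
Insert 5: appended to row 1. P = [[4, 5]].
Insert 1: 1 bumps 4 from row 1; 4 starts row 2. P = [[1, 5], [4]].
Insert 3: 3 bumps 5 from row 1; 5 appends to row 2. P = [[1, 3], [4, 5]].
Insert 6: appended to row 1. P = [[1, 3, 6], [4, 5]].
Insert 2: 2 bumps 3 from row 1; 3 bumps 4 from row 2; 4 starts row 3. P = [[1, 2, 6], [3, 5], [4]].
Insert 7: appended to row 1. P = [[1, 2, 6, 7], [3, 5], [4]].

So P = [[1, 2, 6, 7], [3, 5], [4]], Q = [[1, 2, 5, 7], [3, 4], [6]].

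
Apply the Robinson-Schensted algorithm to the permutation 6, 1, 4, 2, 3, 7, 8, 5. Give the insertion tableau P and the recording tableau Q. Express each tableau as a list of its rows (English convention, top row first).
Insert each entry of the permutation into P by Schensted row insertion, recording in Q the position of each new cell.

After inserting 6: P = [[6]].
After inserting 1: P = [[1], [6]].
After inserting 4: P = [[1, 4], [6]].
After inserting 2: P = [[1, 2], [4], [6]].
After inserting 3: P = [[1, 2, 3], [4], [6]].
After inserting 7: P = [[1, 2, 3, 7], [4], [6]].
After inserting 8: P = [[1, 2, 3, 7, 8], [4], [6]].
After inserting 5: P = [[1, 2, 3, 5, 8], [4, 7], [6]].

So P = [[1, 2, 3, 5, 8], [4, 7], [6]], Q = [[1, 3, 5, 6, 7], [2, 8], [4]].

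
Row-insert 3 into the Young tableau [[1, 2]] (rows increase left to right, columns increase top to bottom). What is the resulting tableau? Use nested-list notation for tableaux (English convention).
[[1, 2, 3]]

3 is larger than every entry of row 1, so it is appended to row 1. The new tableau is [[1, 2, 3]].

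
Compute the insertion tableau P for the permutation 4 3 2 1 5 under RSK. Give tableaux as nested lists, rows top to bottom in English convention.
Insert 4: appended to row 1. P = [[4]].
Insert 3: 3 bumps 4 from row 1; 4 starts row 2. P = [[3], [4]].
Insert 2: 2 bumps 3 from row 1; 3 bumps 4 from row 2; 4 starts row 3. P = [[2], [3], [4]].
Insert 1: 1 bumps 2 from row 1; 2 bumps 3 from row 2; 3 bumps 4 from row 3; 4 starts row 4. P = [[1], [2], [3], [4]].
Insert 5: appended to row 1. P = [[1, 5], [2], [3], [4]].

So P = [[1, 5], [2], [3], [4]].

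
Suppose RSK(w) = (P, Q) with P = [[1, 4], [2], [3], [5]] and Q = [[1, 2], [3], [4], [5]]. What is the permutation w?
Reverse the RSK construction: for i from n down to 1, find the cell of Q containing i, remove the entry at that cell from P, and reverse-bump it up through P; the value ejected from row 1 is w(i).

Step i=5: Q has 5 at row 4, column 1; remove 5 from row 4 of P and reverse-bump: 5 enters row 3 and ejects 3; 3 enters row 2 and ejects 2; 2 enters row 1 and ejects 1. So w(5) = 1. P is now [[2, 4], [3], [5]].
Step i=4: Q has 4 at row 3, column 1; remove 5 from row 3 of P and reverse-bump: 5 enters row 2 and ejects 3; 3 enters row 1 and ejects 2. So w(4) = 2. P is now [[3, 4], [5]].
Step i=3: Q has 3 at row 2, column 1; remove 5 from row 2 of P and reverse-bump: 5 enters row 1 and ejects 4. So w(3) = 4. P is now [[3, 5]].
Step i=2: Q has 2 at row 1, column 2; remove that cell from P, ejecting 5. So w(2) = 5. P is now [[3]].
Step i=1: Q has 1 at row 1, column 1; remove that cell from P, ejecting 3. So w(1) = 3. P is now [].

So w = 3 5 4 2 1.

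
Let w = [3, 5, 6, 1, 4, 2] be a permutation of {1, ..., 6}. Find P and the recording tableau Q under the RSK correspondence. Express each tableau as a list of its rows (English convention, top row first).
Insert each entry of the permutation into P by Schensted row insertion, recording in Q the position of each new cell.

Insert 3: appended to row 1. P = [[3]], Q = [[1]].
Insert 5: appended to row 1. P = [[3, 5]], Q = [[1, 2]].
Insert 6: appended to row 1. P = [[3, 5, 6]], Q = [[1, 2, 3]].
Insert 1: 1 bumps 3 from row 1; 3 starts row 2. P = [[1, 5, 6], [3]], Q = [[1, 2, 3], [4]].
Insert 4: 4 bumps 5 from row 1; 5 appends to row 2. P = [[1, 4, 6], [3, 5]], Q = [[1, 2, 3], [4, 5]].
Insert 2: 2 bumps 4 from row 1; 4 bumps 5 from row 2; 5 starts row 3. P = [[1, 2, 6], [3, 4], [5]], Q = [[1, 2, 3], [4, 5], [6]].

So P = [[1, 2, 6], [3, 4], [5]], Q = [[1, 2, 3], [4, 5], [6]].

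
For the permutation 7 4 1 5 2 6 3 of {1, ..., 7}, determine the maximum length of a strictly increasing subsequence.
3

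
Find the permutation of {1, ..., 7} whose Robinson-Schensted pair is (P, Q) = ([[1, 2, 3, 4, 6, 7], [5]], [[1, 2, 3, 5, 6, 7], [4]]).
Reverse RSK: for i = n, n-1, ..., 1, locate i in Q, remove the corresponding corner cell from P, and reverse-bump its entry up through P; the value ejected from row 1 is w(i).

So w = 1 2 5 3 4 6 7.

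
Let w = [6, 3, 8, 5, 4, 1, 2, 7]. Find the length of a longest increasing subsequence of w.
3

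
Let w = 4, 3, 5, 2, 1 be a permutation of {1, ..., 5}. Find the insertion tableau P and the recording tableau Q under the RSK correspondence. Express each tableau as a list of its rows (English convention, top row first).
Insert each entry of the permutation into P by Schensted row insertion, recording in Q the position of each new cell.

Insert 4: appended to row 1. P = [[4]].
Insert 3: 3 bumps 4 from row 1; 4 starts row 2. P = [[3], [4]].
Insert 5: appended to row 1. P = [[3, 5], [4]].
Insert 2: 2 bumps 3 from row 1; 3 bumps 4 from row 2; 4 starts row 3. P = [[2, 5], [3], [4]].
Insert 1: 1 bumps 2 from row 1; 2 bumps 3 from row 2; 3 bumps 4 from row 3; 4 starts row 4. P = [[1, 5], [2], [3], [4]].

So P = [[1, 5], [2], [3], [4]], Q = [[1, 3], [2], [4], [5]].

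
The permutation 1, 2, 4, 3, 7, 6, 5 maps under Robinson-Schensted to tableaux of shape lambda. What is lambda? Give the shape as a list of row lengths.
[4, 2, 1]

RSK row insertion gives P = [[1, 2, 3, 5], [4, 6], [7]], which has shape [4, 2, 1].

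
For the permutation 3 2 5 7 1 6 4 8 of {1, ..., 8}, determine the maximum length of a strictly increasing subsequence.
4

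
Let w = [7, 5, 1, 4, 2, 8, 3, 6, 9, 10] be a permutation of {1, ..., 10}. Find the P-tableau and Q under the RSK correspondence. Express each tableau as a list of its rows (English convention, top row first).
P = [[1, 2, 3, 6, 9, 10], [4, 8], [5], [7]], Q = [[1, 4, 6, 8, 9, 10], [2, 7], [3], [5]]

Insert each entry of the permutation into P by Schensted row insertion, recording in Q the position of each new cell.

Insert 7: appended to row 1. P = [[7]].
Insert 5: 5 bumps 7 from row 1; 7 starts row 2. P = [[5], [7]].
Insert 1: 1 bumps 5 from row 1; 5 bumps 7 from row 2; 7 starts row 3. P = [[1], [5], [7]].
Insert 4: appended to row 1. P = [[1, 4], [5], [7]].
Insert 2: 2 bumps 4 from row 1; 4 bumps 5 from row 2; 5 bumps 7 from row 3; 7 starts row 4. P = [[1, 2], [4], [5], [7]].
Insert 8: appended to row 1. P = [[1, 2, 8], [4], [5], [7]].
Insert 3: 3 bumps 8 from row 1; 8 appends to row 2. P = [[1, 2, 3], [4, 8], [5], [7]].
Insert 6: appended to row 1. P = [[1, 2, 3, 6], [4, 8], [5], [7]].
Insert 9: appended to row 1. P = [[1, 2, 3, 6, 9], [4, 8], [5], [7]].
Insert 10: appended to row 1. P = [[1, 2, 3, 6, 9, 10], [4, 8], [5], [7]].

So P = [[1, 2, 3, 6, 9, 10], [4, 8], [5], [7]], Q = [[1, 4, 6, 8, 9, 10], [2, 7], [3], [5]].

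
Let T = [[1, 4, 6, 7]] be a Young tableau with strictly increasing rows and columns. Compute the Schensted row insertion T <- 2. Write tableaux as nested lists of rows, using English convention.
[[1, 2, 6, 7], [4]]

In row 1, 2 replaces 4 (the leftmost entry greater than 2); 4 is bumped to row 2. 4 starts a new row 2. The new tableau is [[1, 2, 6, 7], [4]].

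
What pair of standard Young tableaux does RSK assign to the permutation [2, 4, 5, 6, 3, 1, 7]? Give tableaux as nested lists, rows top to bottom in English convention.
Insert each entry of the permutation into P by Schensted row insertion, recording in Q the position of each new cell.

Insert 2: appended to row 1. P = [[2]].
Insert 4: appended to row 1. P = [[2, 4]].
Insert 5: appended to row 1. P = [[2, 4, 5]].
Insert 6: appended to row 1. P = [[2, 4, 5, 6]].
Insert 3: 3 bumps 4 from row 1; 4 starts row 2. P = [[2, 3, 5, 6], [4]].
Insert 1: 1 bumps 2 from row 1; 2 bumps 4 from row 2; 4 starts row 3. P = [[1, 3, 5, 6], [2], [4]].
Insert 7: appended to row 1. P = [[1, 3, 5, 6, 7], [2], [4]].

So P = [[1, 3, 5, 6, 7], [2], [4]], Q = [[1, 2, 3, 4, 7], [5], [6]].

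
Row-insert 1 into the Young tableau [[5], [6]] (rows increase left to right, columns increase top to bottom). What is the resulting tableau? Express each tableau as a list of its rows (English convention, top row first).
[[1], [5], [6]]

In row 1, 1 replaces 5 (the leftmost entry greater than 1); 5 is bumped to row 2. In row 2, 5 replaces 6 (the leftmost entry greater than 5); 6 is bumped to row 3. 6 starts a new row 3. The new tableau is [[1], [5], [6]].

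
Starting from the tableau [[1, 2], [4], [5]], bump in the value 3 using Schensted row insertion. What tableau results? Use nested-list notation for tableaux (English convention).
[[1, 2, 3], [4], [5]]

3 is larger than every entry of row 1, so it is appended to row 1. The new tableau is [[1, 2, 3], [4], [5]].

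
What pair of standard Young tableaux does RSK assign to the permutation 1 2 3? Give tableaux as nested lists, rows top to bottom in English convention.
Insert each entry of the permutation into P by Schensted row insertion, recording in Q the position of each new cell.

Insert 1: appended to row 1. P = [[1]].
Insert 2: appended to row 1. P = [[1, 2]].
Insert 3: appended to row 1. P = [[1, 2, 3]].

So P = [[1, 2, 3]], Q = [[1, 2, 3]].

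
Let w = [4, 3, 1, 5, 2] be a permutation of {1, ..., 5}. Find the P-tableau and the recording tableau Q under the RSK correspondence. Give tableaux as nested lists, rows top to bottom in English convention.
P = [[1, 2], [3, 5], [4]], Q = [[1, 4], [2, 5], [3]]

Insert each entry of the permutation into P by Schensted row insertion, recording in Q the position of each new cell.

Insert 4: appended to row 1. P = [[4]].
Insert 3: 3 bumps 4 from row 1; 4 starts row 2. P = [[3], [4]].
Insert 1: 1 bumps 3 from row 1; 3 bumps 4 from row 2; 4 starts row 3. P = [[1], [3], [4]].
Insert 5: appended to row 1. P = [[1, 5], [3], [4]].
Insert 2: 2 bumps 5 from row 1; 5 appends to row 2. P = [[1, 2], [3, 5], [4]].

So P = [[1, 2], [3, 5], [4]], Q = [[1, 4], [2, 5], [3]].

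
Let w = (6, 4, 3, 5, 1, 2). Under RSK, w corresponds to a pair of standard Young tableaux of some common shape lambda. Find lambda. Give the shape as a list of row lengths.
[2, 2, 1, 1]

Row-insert each entry into an empty tableau.

After inserting 6: P = [[6]].
After inserting 4: P = [[4], [6]].
After inserting 3: P = [[3], [4], [6]].
After inserting 5: P = [[3, 5], [4], [6]].
After inserting 1: P = [[1, 5], [3], [4], [6]].
After inserting 2: P = [[1, 2], [3, 5], [4], [6]].

The final insertion tableau P = [[1, 2], [3, 5], [4], [6]] has shape [2, 2, 1, 1].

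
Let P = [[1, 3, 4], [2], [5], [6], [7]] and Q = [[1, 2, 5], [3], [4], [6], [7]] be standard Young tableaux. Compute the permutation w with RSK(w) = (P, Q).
2 7 6 3 5 4 1

Reverse the RSK construction: for i from n down to 1, find the cell of Q containing i, remove the entry at that cell from P, and reverse-bump it up through P; the value ejected from row 1 is w(i).

Step i=7: Q has 7 at row 5, column 1; remove 7 from row 5 of P and reverse-bump: 7 enters row 4 and ejects 6; 6 enters row 3 and ejects 5; 5 enters row 2 and ejects 2; 2 enters row 1 and ejects 1. So w(7) = 1. P is now [[2, 3, 4], [5], [6], [7]].
Step i=6: Q has 6 at row 4, column 1; remove 7 from row 4 of P and reverse-bump: 7 enters row 3 and ejects 6; 6 enters row 2 and ejects 5; 5 enters row 1 and ejects 4. So w(6) = 4. P is now [[2, 3, 5], [6], [7]].
Step i=5: Q has 5 at row 1, column 3; remove that cell from P, ejecting 5. So w(5) = 5. P is now [[2, 3], [6], [7]].
Step i=4: Q has 4 at row 3, column 1; remove 7 from row 3 of P and reverse-bump: 7 enters row 2 and ejects 6; 6 enters row 1 and ejects 3. So w(4) = 3. P is now [[2, 6], [7]].
Step i=3: Q has 3 at row 2, column 1; remove 7 from row 2 of P and reverse-bump: 7 enters row 1 and ejects 6. So w(3) = 6. P is now [[2, 7]].
Step i=2: Q has 2 at row 1, column 2; remove that cell from P, ejecting 7. So w(2) = 7. P is now [[2]].
Step i=1: Q has 1 at row 1, column 1; remove that cell from P, ejecting 2. So w(1) = 2. P is now [].

So w = 2 7 6 3 5 4 1.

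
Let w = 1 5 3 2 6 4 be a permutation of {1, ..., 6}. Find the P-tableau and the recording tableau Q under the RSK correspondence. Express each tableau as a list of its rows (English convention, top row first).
Insert each entry of the permutation into P by Schensted row insertion, recording in Q the position of each new cell.

Insert 1: appended to row 1. P = [[1]], Q = [[1]].
Insert 5: appended to row 1. P = [[1, 5]], Q = [[1, 2]].
Insert 3: 3 bumps 5 from row 1; 5 starts row 2. P = [[1, 3], [5]], Q = [[1, 2], [3]].
Insert 2: 2 bumps 3 from row 1; 3 bumps 5 from row 2; 5 starts row 3. P = [[1, 2], [3], [5]], Q = [[1, 2], [3], [4]].
Insert 6: appended to row 1. P = [[1, 2, 6], [3], [5]], Q = [[1, 2, 5], [3], [4]].
Insert 4: 4 bumps 6 from row 1; 6 appends to row 2. P = [[1, 2, 4], [3, 6], [5]], Q = [[1, 2, 5], [3, 6], [4]].

So P = [[1, 2, 4], [3, 6], [5]], Q = [[1, 2, 5], [3, 6], [4]].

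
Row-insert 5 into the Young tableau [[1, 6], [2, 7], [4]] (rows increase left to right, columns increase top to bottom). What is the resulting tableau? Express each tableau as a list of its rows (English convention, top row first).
In row 1, 5 replaces 6 (the leftmost entry greater than 5); 6 is bumped to row 2. In row 2, 6 replaces 7 (the leftmost entry greater than 6); 7 is bumped to row 3. 7 is appended to row 3. The new tableau is [[1, 5], [2, 6], [4, 7]].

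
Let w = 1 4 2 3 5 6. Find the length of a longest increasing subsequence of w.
5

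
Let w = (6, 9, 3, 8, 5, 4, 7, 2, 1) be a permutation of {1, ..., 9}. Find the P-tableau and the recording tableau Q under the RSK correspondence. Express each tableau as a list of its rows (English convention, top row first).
Insert each entry of the permutation into P by Schensted row insertion, recording in Q the position of each new cell.

Insert 6: appended to row 1. P = [[6]], Q = [[1]].
Insert 9: appended to row 1. P = [[6, 9]], Q = [[1, 2]].
Insert 3: 3 bumps 6 from row 1; 6 starts row 2. P = [[3, 9], [6]], Q = [[1, 2], [3]].
Insert 8: 8 bumps 9 from row 1; 9 appends to row 2. P = [[3, 8], [6, 9]], Q = [[1, 2], [3, 4]].
Insert 5: 5 bumps 8 from row 1; 8 bumps 9 from row 2; 9 starts row 3. P = [[3, 5], [6, 8], [9]], Q = [[1, 2], [3, 4], [5]].
Insert 4: 4 bumps 5 from row 1; 5 bumps 6 from row 2; 6 bumps 9 from row 3; 9 starts row 4. P = [[3, 4], [5, 8], [6], [9]], Q = [[1, 2], [3, 4], [5], [6]].
Insert 7: appended to row 1. P = [[3, 4, 7], [5, 8], [6], [9]], Q = [[1, 2, 7], [3, 4], [5], [6]].
Insert 2: 2 bumps 3 from row 1; 3 bumps 5 from row 2; 5 bumps 6 from row 3; 6 bumps 9 from row 4; 9 starts row 5. P = [[2, 4, 7], [3, 8], [5], [6], [9]], Q = [[1, 2, 7], [3, 4], [5], [6], [8]].
Insert 1: 1 bumps 2 from row 1; 2 bumps 3 from row 2; 3 bumps 5 from row 3; 5 bumps 6 from row 4; 6 bumps 9 from row 5; 9 starts row 6. P = [[1, 4, 7], [2, 8], [3], [5], [6], [9]], Q = [[1, 2, 7], [3, 4], [5], [6], [8], [9]].

So P = [[1, 4, 7], [2, 8], [3], [5], [6], [9]], Q = [[1, 2, 7], [3, 4], [5], [6], [8], [9]].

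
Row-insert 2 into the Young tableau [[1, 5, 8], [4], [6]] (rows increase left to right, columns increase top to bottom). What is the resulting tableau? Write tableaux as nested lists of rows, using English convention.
[[1, 2, 8], [4, 5], [6]]

In row 1, 2 replaces 5 (the leftmost entry greater than 2); 5 is bumped to row 2. 5 is appended to row 2. The new tableau is [[1, 2, 8], [4, 5], [6]].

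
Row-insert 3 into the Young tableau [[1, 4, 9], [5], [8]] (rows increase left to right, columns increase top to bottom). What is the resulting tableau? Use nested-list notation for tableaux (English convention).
[[1, 3, 9], [4], [5], [8]]

In row 1, 3 replaces 4 (the leftmost entry greater than 3); 4 is bumped to row 2. In row 2, 4 replaces 5 (the leftmost entry greater than 4); 5 is bumped to row 3. In row 3, 5 replaces 8 (the leftmost entry greater than 5); 8 is bumped to row 4. 8 starts a new row 4. The new tableau is [[1, 3, 9], [4], [5], [8]].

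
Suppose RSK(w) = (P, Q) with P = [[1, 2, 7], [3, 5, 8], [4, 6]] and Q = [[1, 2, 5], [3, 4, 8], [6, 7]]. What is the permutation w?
4 6 3 5 8 1 2 7

Reverse RSK: for i = n, n-1, ..., 1, locate i in Q, remove the corresponding corner cell from P, and reverse-bump its entry up through P; the value ejected from row 1 is w(i).

So w = 4 6 3 5 8 1 2 7.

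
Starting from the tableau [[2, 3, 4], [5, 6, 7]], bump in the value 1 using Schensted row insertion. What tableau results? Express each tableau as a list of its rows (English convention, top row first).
In row 1, 1 replaces 2 (the leftmost entry greater than 1); 2 is bumped to row 2. In row 2, 2 replaces 5 (the leftmost entry greater than 2); 5 is bumped to row 3. 5 starts a new row 3. The new tableau is [[1, 3, 4], [2, 6, 7], [5]].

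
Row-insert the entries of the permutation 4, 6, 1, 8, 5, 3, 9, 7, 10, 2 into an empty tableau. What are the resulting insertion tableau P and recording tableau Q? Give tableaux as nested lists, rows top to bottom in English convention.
Insert each entry of the permutation into P by Schensted row insertion, recording in Q the position of each new cell.

Insert 4: appended to row 1. P = [[4]].
Insert 6: appended to row 1. P = [[4, 6]].
Insert 1: 1 bumps 4 from row 1; 4 starts row 2. P = [[1, 6], [4]].
Insert 8: appended to row 1. P = [[1, 6, 8], [4]].
Insert 5: 5 bumps 6 from row 1; 6 appends to row 2. P = [[1, 5, 8], [4, 6]].
Insert 3: 3 bumps 5 from row 1; 5 bumps 6 from row 2; 6 starts row 3. P = [[1, 3, 8], [4, 5], [6]].
Insert 9: appended to row 1. P = [[1, 3, 8, 9], [4, 5], [6]].
Insert 7: 7 bumps 8 from row 1; 8 appends to row 2. P = [[1, 3, 7, 9], [4, 5, 8], [6]].
Insert 10: appended to row 1. P = [[1, 3, 7, 9, 10], [4, 5, 8], [6]].
Insert 2: 2 bumps 3 from row 1; 3 bumps 4 from row 2; 4 bumps 6 from row 3; 6 starts row 4. P = [[1, 2, 7, 9, 10], [3, 5, 8], [4], [6]].

So P = [[1, 2, 7, 9, 10], [3, 5, 8], [4], [6]], Q = [[1, 2, 4, 7, 9], [3, 5, 8], [6], [10]].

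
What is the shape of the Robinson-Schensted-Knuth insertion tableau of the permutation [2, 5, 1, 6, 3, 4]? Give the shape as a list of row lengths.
[3, 3]

Row-insert each entry into an empty tableau.

After inserting 2: P = [[2]].
After inserting 5: P = [[2, 5]].
After inserting 1: P = [[1, 5], [2]].
After inserting 6: P = [[1, 5, 6], [2]].
After inserting 3: P = [[1, 3, 6], [2, 5]].
After inserting 4: P = [[1, 3, 4], [2, 5, 6]].

The final insertion tableau P = [[1, 3, 4], [2, 5, 6]] has shape [3, 3].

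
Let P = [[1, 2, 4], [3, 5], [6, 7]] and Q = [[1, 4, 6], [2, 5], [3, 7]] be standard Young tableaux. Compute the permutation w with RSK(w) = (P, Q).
6 3 1 7 2 5 4

Reverse the RSK construction: for i from n down to 1, find the cell of Q containing i, remove the entry at that cell from P, and reverse-bump it up through P; the value ejected from row 1 is w(i).

Step i=7: Q has 7 at row 3, column 2; remove 7 from row 3 of P and reverse-bump: 7 enters row 2 and ejects 5; 5 enters row 1 and ejects 4. So w(7) = 4. P is now [[1, 2, 5], [3, 7], [6]].
Step i=6: Q has 6 at row 1, column 3; remove that cell from P, ejecting 5. So w(6) = 5. P is now [[1, 2], [3, 7], [6]].
Step i=5: Q has 5 at row 2, column 2; remove 7 from row 2 of P and reverse-bump: 7 enters row 1 and ejects 2. So w(5) = 2. P is now [[1, 7], [3], [6]].
Step i=4: Q has 4 at row 1, column 2; remove that cell from P, ejecting 7. So w(4) = 7. P is now [[1], [3], [6]].
Step i=3: Q has 3 at row 3, column 1; remove 6 from row 3 of P and reverse-bump: 6 enters row 2 and ejects 3; 3 enters row 1 and ejects 1. So w(3) = 1. P is now [[3], [6]].
Step i=2: Q has 2 at row 2, column 1; remove 6 from row 2 of P and reverse-bump: 6 enters row 1 and ejects 3. So w(2) = 3. P is now [[6]].
Step i=1: Q has 1 at row 1, column 1; remove that cell from P, ejecting 6. So w(1) = 6. P is now [].

So w = 6 3 1 7 2 5 4.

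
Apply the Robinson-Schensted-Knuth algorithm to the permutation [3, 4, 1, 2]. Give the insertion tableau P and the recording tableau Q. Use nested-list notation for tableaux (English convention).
Insert each entry of the permutation into P by Schensted row insertion, recording in Q the position of each new cell.

Insert 3: appended to row 1. P = [[3]].
Insert 4: appended to row 1. P = [[3, 4]].
Insert 1: 1 bumps 3 from row 1; 3 starts row 2. P = [[1, 4], [3]].
Insert 2: 2 bumps 4 from row 1; 4 appends to row 2. P = [[1, 2], [3, 4]].

So P = [[1, 2], [3, 4]], Q = [[1, 2], [3, 4]].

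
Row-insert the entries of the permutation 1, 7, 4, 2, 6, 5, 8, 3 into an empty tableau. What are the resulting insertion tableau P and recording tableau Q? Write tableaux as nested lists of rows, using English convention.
Insert each entry of the permutation into P by Schensted row insertion, recording in Q the position of each new cell.

After inserting 1: P = [[1]].
After inserting 7: P = [[1, 7]].
After inserting 4: P = [[1, 4], [7]].
After inserting 2: P = [[1, 2], [4], [7]].
After inserting 6: P = [[1, 2, 6], [4], [7]].
After inserting 5: P = [[1, 2, 5], [4, 6], [7]].
After inserting 8: P = [[1, 2, 5, 8], [4, 6], [7]].
After inserting 3: P = [[1, 2, 3, 8], [4, 5], [6], [7]].

So P = [[1, 2, 3, 8], [4, 5], [6], [7]], Q = [[1, 2, 5, 7], [3, 6], [4], [8]].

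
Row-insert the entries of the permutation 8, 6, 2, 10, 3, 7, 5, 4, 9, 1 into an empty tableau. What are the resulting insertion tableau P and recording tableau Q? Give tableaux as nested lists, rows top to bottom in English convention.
Insert each entry of the permutation into P by Schensted row insertion, recording in Q the position of each new cell.

Insert 8: appended to row 1. P = [[8]].
Insert 6: 6 bumps 8 from row 1; 8 starts row 2. P = [[6], [8]].
Insert 2: 2 bumps 6 from row 1; 6 bumps 8 from row 2; 8 starts row 3. P = [[2], [6], [8]].
Insert 10: appended to row 1. P = [[2, 10], [6], [8]].
Insert 3: 3 bumps 10 from row 1; 10 appends to row 2. P = [[2, 3], [6, 10], [8]].
Insert 7: appended to row 1. P = [[2, 3, 7], [6, 10], [8]].
Insert 5: 5 bumps 7 from row 1; 7 bumps 10 from row 2; 10 appends to row 3. P = [[2, 3, 5], [6, 7], [8, 10]].
Insert 4: 4 bumps 5 from row 1; 5 bumps 6 from row 2; 6 bumps 8 from row 3; 8 starts row 4. P = [[2, 3, 4], [5, 7], [6, 10], [8]].
Insert 9: appended to row 1. P = [[2, 3, 4, 9], [5, 7], [6, 10], [8]].
Insert 1: 1 bumps 2 from row 1; 2 bumps 5 from row 2; 5 bumps 6 from row 3; 6 bumps 8 from row 4; 8 starts row 5. P = [[1, 3, 4, 9], [2, 7], [5, 10], [6], [8]].

So P = [[1, 3, 4, 9], [2, 7], [5, 10], [6], [8]], Q = [[1, 4, 6, 9], [2, 5], [3, 7], [8], [10]].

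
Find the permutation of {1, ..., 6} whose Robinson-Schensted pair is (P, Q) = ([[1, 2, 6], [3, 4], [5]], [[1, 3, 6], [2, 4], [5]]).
Reverse the RSK construction: for i from n down to 1, find the cell of Q containing i, remove the entry at that cell from P, and reverse-bump it up through P; the value ejected from row 1 is w(i).

Step i=6: Q has 6 at row 1, column 3; remove that cell from P, ejecting 6. So w(6) = 6. P is now [[1, 2], [3, 4], [5]].
Step i=5: Q has 5 at row 3, column 1; remove 5 from row 3 of P and reverse-bump: 5 enters row 2 and ejects 4; 4 enters row 1 and ejects 2. So w(5) = 2. P is now [[1, 4], [3, 5]].
Step i=4: Q has 4 at row 2, column 2; remove 5 from row 2 of P and reverse-bump: 5 enters row 1 and ejects 4. So w(4) = 4. P is now [[1, 5], [3]].
Step i=3: Q has 3 at row 1, column 2; remove that cell from P, ejecting 5. So w(3) = 5. P is now [[1], [3]].
Step i=2: Q has 2 at row 2, column 1; remove 3 from row 2 of P and reverse-bump: 3 enters row 1 and ejects 1. So w(2) = 1. P is now [[3]].
Step i=1: Q has 1 at row 1, column 1; remove that cell from P, ejecting 3. So w(1) = 3. P is now [].

So w = 3 1 5 4 2 6.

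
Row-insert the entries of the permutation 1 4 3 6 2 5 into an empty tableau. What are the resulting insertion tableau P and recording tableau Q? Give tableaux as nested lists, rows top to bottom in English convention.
P = [[1, 2, 5], [3, 6], [4]], Q = [[1, 2, 4], [3, 6], [5]]

Insert each entry of the permutation into P by Schensted row insertion, recording in Q the position of each new cell.

Insert 1: appended to row 1. P = [[1]], Q = [[1]].
Insert 4: appended to row 1. P = [[1, 4]], Q = [[1, 2]].
Insert 3: 3 bumps 4 from row 1; 4 starts row 2. P = [[1, 3], [4]], Q = [[1, 2], [3]].
Insert 6: appended to row 1. P = [[1, 3, 6], [4]], Q = [[1, 2, 4], [3]].
Insert 2: 2 bumps 3 from row 1; 3 bumps 4 from row 2; 4 starts row 3. P = [[1, 2, 6], [3], [4]], Q = [[1, 2, 4], [3], [5]].
Insert 5: 5 bumps 6 from row 1; 6 appends to row 2. P = [[1, 2, 5], [3, 6], [4]], Q = [[1, 2, 4], [3, 6], [5]].

So P = [[1, 2, 5], [3, 6], [4]], Q = [[1, 2, 4], [3, 6], [5]].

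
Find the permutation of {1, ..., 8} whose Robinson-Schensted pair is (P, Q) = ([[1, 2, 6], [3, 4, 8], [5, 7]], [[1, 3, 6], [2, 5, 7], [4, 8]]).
Reverse the RSK construction: for i from n down to 1, find the cell of Q containing i, remove the entry at that cell from P, and reverse-bump it up through P; the value ejected from row 1 is w(i).

Step i=8: Q has 8 at row 3, column 2; remove 7 from row 3 of P and reverse-bump: 7 enters row 2 and ejects 4; 4 enters row 1 and ejects 2. So w(8) = 2. P is now [[1, 4, 6], [3, 7, 8], [5]].
Step i=7: Q has 7 at row 2, column 3; remove 8 from row 2 of P and reverse-bump: 8 enters row 1 and ejects 6. So w(7) = 6. P is now [[1, 4, 8], [3, 7], [5]].
Step i=6: Q has 6 at row 1, column 3; remove that cell from P, ejecting 8. So w(6) = 8. P is now [[1, 4], [3, 7], [5]].
Step i=5: Q has 5 at row 2, column 2; remove 7 from row 2 of P and reverse-bump: 7 enters row 1 and ejects 4. So w(5) = 4. P is now [[1, 7], [3], [5]].
Step i=4: Q has 4 at row 3, column 1; remove 5 from row 3 of P and reverse-bump: 5 enters row 2 and ejects 3; 3 enters row 1 and ejects 1. So w(4) = 1. P is now [[3, 7], [5]].
Step i=3: Q has 3 at row 1, column 2; remove that cell from P, ejecting 7. So w(3) = 7. P is now [[3], [5]].
Step i=2: Q has 2 at row 2, column 1; remove 5 from row 2 of P and reverse-bump: 5 enters row 1 and ejects 3. So w(2) = 3. P is now [[5]].
Step i=1: Q has 1 at row 1, column 1; remove that cell from P, ejecting 5. So w(1) = 5. P is now [].

So w = 5 3 7 1 4 8 6 2.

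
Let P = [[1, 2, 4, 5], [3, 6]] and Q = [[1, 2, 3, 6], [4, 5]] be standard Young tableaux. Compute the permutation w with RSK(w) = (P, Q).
1 3 6 2 4 5

Reverse the RSK construction: for i from n down to 1, find the cell of Q containing i, remove the entry at that cell from P, and reverse-bump it up through P; the value ejected from row 1 is w(i).

Step i=6: Q has 6 at row 1, column 4; remove that cell from P, ejecting 5. So w(6) = 5. P is now [[1, 2, 4], [3, 6]].
Step i=5: Q has 5 at row 2, column 2; remove 6 from row 2 of P and reverse-bump: 6 enters row 1 and ejects 4. So w(5) = 4. P is now [[1, 2, 6], [3]].
Step i=4: Q has 4 at row 2, column 1; remove 3 from row 2 of P and reverse-bump: 3 enters row 1 and ejects 2. So w(4) = 2. P is now [[1, 3, 6]].
Step i=3: Q has 3 at row 1, column 3; remove that cell from P, ejecting 6. So w(3) = 6. P is now [[1, 3]].
Step i=2: Q has 2 at row 1, column 2; remove that cell from P, ejecting 3. So w(2) = 3. P is now [[1]].
Step i=1: Q has 1 at row 1, column 1; remove that cell from P, ejecting 1. So w(1) = 1. P is now [].

So w = 1 3 6 2 4 5.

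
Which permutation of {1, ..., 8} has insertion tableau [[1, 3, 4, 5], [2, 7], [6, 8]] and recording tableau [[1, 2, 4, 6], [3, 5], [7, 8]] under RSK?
Reverse the RSK construction: for i from n down to 1, find the cell of Q containing i, remove the entry at that cell from P, and reverse-bump it up through P; the value ejected from row 1 is w(i).

Step i=8: Q has 8 at row 3, column 2; remove 8 from row 3 of P and reverse-bump: 8 enters row 2 and ejects 7; 7 enters row 1 and ejects 5. So w(8) = 5. P is now [[1, 3, 4, 7], [2, 8], [6]].
Step i=7: Q has 7 at row 3, column 1; remove 6 from row 3 of P and reverse-bump: 6 enters row 2 and ejects 2; 2 enters row 1 and ejects 1. So w(7) = 1. P is now [[2, 3, 4, 7], [6, 8]].
Step i=6: Q has 6 at row 1, column 4; remove that cell from P, ejecting 7. So w(6) = 7. P is now [[2, 3, 4], [6, 8]].
Step i=5: Q has 5 at row 2, column 2; remove 8 from row 2 of P and reverse-bump: 8 enters row 1 and ejects 4. So w(5) = 4. P is now [[2, 3, 8], [6]].
Step i=4: Q has 4 at row 1, column 3; remove that cell from P, ejecting 8. So w(4) = 8. P is now [[2, 3], [6]].
Step i=3: Q has 3 at row 2, column 1; remove 6 from row 2 of P and reverse-bump: 6 enters row 1 and ejects 3. So w(3) = 3. P is now [[2, 6]].
Step i=2: Q has 2 at row 1, column 2; remove that cell from P, ejecting 6. So w(2) = 6. P is now [[2]].
Step i=1: Q has 1 at row 1, column 1; remove that cell from P, ejecting 2. So w(1) = 2. P is now [].

So w = 2 6 3 8 4 7 1 5.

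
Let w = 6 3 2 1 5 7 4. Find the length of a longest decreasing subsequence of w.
4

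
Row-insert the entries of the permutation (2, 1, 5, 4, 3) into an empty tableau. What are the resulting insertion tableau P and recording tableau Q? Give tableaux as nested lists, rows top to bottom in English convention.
Insert each entry of the permutation into P by Schensted row insertion, recording in Q the position of each new cell.

Insert 2: appended to row 1. P = [[2]], Q = [[1]].
Insert 1: 1 bumps 2 from row 1; 2 starts row 2. P = [[1], [2]], Q = [[1], [2]].
Insert 5: appended to row 1. P = [[1, 5], [2]], Q = [[1, 3], [2]].
Insert 4: 4 bumps 5 from row 1; 5 appends to row 2. P = [[1, 4], [2, 5]], Q = [[1, 3], [2, 4]].
Insert 3: 3 bumps 4 from row 1; 4 bumps 5 from row 2; 5 starts row 3. P = [[1, 3], [2, 4], [5]], Q = [[1, 3], [2, 4], [5]].

So P = [[1, 3], [2, 4], [5]], Q = [[1, 3], [2, 4], [5]].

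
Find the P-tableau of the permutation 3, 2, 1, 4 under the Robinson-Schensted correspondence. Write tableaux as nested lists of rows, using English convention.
Insert 3: appended to row 1. P = [[3]].
Insert 2: 2 bumps 3 from row 1; 3 starts row 2. P = [[2], [3]].
Insert 1: 1 bumps 2 from row 1; 2 bumps 3 from row 2; 3 starts row 3. P = [[1], [2], [3]].
Insert 4: appended to row 1. P = [[1, 4], [2], [3]].

So P = [[1, 4], [2], [3]].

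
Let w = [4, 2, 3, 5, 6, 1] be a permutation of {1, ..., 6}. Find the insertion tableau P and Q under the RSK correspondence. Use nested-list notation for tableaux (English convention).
Insert each entry of the permutation into P by Schensted row insertion, recording in Q the position of each new cell.

Insert 4: appended to row 1. P = [[4]].
Insert 2: 2 bumps 4 from row 1; 4 starts row 2. P = [[2], [4]].
Insert 3: appended to row 1. P = [[2, 3], [4]].
Insert 5: appended to row 1. P = [[2, 3, 5], [4]].
Insert 6: appended to row 1. P = [[2, 3, 5, 6], [4]].
Insert 1: 1 bumps 2 from row 1; 2 bumps 4 from row 2; 4 starts row 3. P = [[1, 3, 5, 6], [2], [4]].

So P = [[1, 3, 5, 6], [2], [4]], Q = [[1, 3, 4, 5], [2], [6]].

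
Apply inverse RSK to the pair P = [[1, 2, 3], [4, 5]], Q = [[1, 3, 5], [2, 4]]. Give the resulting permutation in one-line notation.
4 1 5 2 3

Reverse RSK: for i = n, n-1, ..., 1, locate i in Q, remove the corresponding corner cell from P, and reverse-bump its entry up through P; the value ejected from row 1 is w(i).

So w = 4 1 5 2 3.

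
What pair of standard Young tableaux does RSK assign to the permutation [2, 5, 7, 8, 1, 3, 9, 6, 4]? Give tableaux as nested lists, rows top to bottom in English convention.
P = [[1, 3, 4, 8, 9], [2, 5, 6], [7]], Q = [[1, 2, 3, 4, 7], [5, 6, 8], [9]]

Insert each entry of the permutation into P by Schensted row insertion, recording in Q the position of each new cell.

Insert 2: appended to row 1. P = [[2]].
Insert 5: appended to row 1. P = [[2, 5]].
Insert 7: appended to row 1. P = [[2, 5, 7]].
Insert 8: appended to row 1. P = [[2, 5, 7, 8]].
Insert 1: 1 bumps 2 from row 1; 2 starts row 2. P = [[1, 5, 7, 8], [2]].
Insert 3: 3 bumps 5 from row 1; 5 appends to row 2. P = [[1, 3, 7, 8], [2, 5]].
Insert 9: appended to row 1. P = [[1, 3, 7, 8, 9], [2, 5]].
Insert 6: 6 bumps 7 from row 1; 7 appends to row 2. P = [[1, 3, 6, 8, 9], [2, 5, 7]].
Insert 4: 4 bumps 6 from row 1; 6 bumps 7 from row 2; 7 starts row 3. P = [[1, 3, 4, 8, 9], [2, 5, 6], [7]].

So P = [[1, 3, 4, 8, 9], [2, 5, 6], [7]], Q = [[1, 2, 3, 4, 7], [5, 6, 8], [9]].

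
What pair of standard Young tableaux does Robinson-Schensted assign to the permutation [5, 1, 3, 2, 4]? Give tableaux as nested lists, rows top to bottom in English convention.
P = [[1, 2, 4], [3], [5]], Q = [[1, 3, 5], [2], [4]]

Insert each entry of the permutation into P by Schensted row insertion, recording in Q the position of each new cell.

Insert 5: appended to row 1. P = [[5]].
Insert 1: 1 bumps 5 from row 1; 5 starts row 2. P = [[1], [5]].
Insert 3: appended to row 1. P = [[1, 3], [5]].
Insert 2: 2 bumps 3 from row 1; 3 bumps 5 from row 2; 5 starts row 3. P = [[1, 2], [3], [5]].
Insert 4: appended to row 1. P = [[1, 2, 4], [3], [5]].

So P = [[1, 2, 4], [3], [5]], Q = [[1, 3, 5], [2], [4]].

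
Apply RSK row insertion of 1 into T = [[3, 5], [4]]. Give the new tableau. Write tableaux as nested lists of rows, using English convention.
[[1, 5], [3], [4]]

In row 1, 1 replaces 3 (the leftmost entry greater than 1); 3 is bumped to row 2. In row 2, 3 replaces 4 (the leftmost entry greater than 3); 4 is bumped to row 3. 4 starts a new row 3. The new tableau is [[1, 5], [3], [4]].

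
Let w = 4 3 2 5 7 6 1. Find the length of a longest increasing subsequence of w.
3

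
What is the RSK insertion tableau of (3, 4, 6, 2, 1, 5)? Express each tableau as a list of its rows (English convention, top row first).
P = [[1, 4, 5], [2, 6], [3]]

Insert 3: appended to row 1. P = [[3]].
Insert 4: appended to row 1. P = [[3, 4]].
Insert 6: appended to row 1. P = [[3, 4, 6]].
Insert 2: 2 bumps 3 from row 1; 3 starts row 2. P = [[2, 4, 6], [3]].
Insert 1: 1 bumps 2 from row 1; 2 bumps 3 from row 2; 3 starts row 3. P = [[1, 4, 6], [2], [3]].
Insert 5: 5 bumps 6 from row 1; 6 appends to row 2. P = [[1, 4, 5], [2, 6], [3]].

So P = [[1, 4, 5], [2, 6], [3]].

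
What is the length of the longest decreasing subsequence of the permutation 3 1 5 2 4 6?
2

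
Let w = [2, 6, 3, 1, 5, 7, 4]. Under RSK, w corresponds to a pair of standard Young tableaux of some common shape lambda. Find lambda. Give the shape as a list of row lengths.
[4, 2, 1]

Row-insert each entry into an empty tableau.

After inserting 2: P = [[2]].
After inserting 6: P = [[2, 6]].
After inserting 3: P = [[2, 3], [6]].
After inserting 1: P = [[1, 3], [2], [6]].
After inserting 5: P = [[1, 3, 5], [2], [6]].
After inserting 7: P = [[1, 3, 5, 7], [2], [6]].
After inserting 4: P = [[1, 3, 4, 7], [2, 5], [6]].

The final insertion tableau P = [[1, 3, 4, 7], [2, 5], [6]] has shape [4, 2, 1].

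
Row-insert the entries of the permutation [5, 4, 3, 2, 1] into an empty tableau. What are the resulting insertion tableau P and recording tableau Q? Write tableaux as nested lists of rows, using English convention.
P = [[1], [2], [3], [4], [5]], Q = [[1], [2], [3], [4], [5]]

Insert each entry of the permutation into P by Schensted row insertion, recording in Q the position of each new cell.

After inserting 5: P = [[5]].
After inserting 4: P = [[4], [5]].
After inserting 3: P = [[3], [4], [5]].
After inserting 2: P = [[2], [3], [4], [5]].
After inserting 1: P = [[1], [2], [3], [4], [5]].

So P = [[1], [2], [3], [4], [5]], Q = [[1], [2], [3], [4], [5]].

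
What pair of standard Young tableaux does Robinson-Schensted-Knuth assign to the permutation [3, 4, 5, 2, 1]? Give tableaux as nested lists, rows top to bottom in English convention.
Insert each entry of the permutation into P by Schensted row insertion, recording in Q the position of each new cell.

After inserting 3: P = [[3]].
After inserting 4: P = [[3, 4]].
After inserting 5: P = [[3, 4, 5]].
After inserting 2: P = [[2, 4, 5], [3]].
After inserting 1: P = [[1, 4, 5], [2], [3]].

So P = [[1, 4, 5], [2], [3]], Q = [[1, 2, 3], [4], [5]].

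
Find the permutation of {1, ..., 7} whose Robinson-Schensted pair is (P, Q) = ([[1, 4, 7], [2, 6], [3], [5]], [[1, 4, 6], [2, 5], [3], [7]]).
Reverse the RSK construction: for i from n down to 1, find the cell of Q containing i, remove the entry at that cell from P, and reverse-bump it up through P; the value ejected from row 1 is w(i).

Step i=7: Q has 7 at row 4, column 1; remove 5 from row 4 of P and reverse-bump: 5 enters row 3 and ejects 3; 3 enters row 2 and ejects 2; 2 enters row 1 and ejects 1. So w(7) = 1. P is now [[2, 4, 7], [3, 6], [5]].
Step i=6: Q has 6 at row 1, column 3; remove that cell from P, ejecting 7. So w(6) = 7. P is now [[2, 4], [3, 6], [5]].
Step i=5: Q has 5 at row 2, column 2; remove 6 from row 2 of P and reverse-bump: 6 enters row 1 and ejects 4. So w(5) = 4. P is now [[2, 6], [3], [5]].
Step i=4: Q has 4 at row 1, column 2; remove that cell from P, ejecting 6. So w(4) = 6. P is now [[2], [3], [5]].
Step i=3: Q has 3 at row 3, column 1; remove 5 from row 3 of P and reverse-bump: 5 enters row 2 and ejects 3; 3 enters row 1 and ejects 2. So w(3) = 2. P is now [[3], [5]].
Step i=2: Q has 2 at row 2, column 1; remove 5 from row 2 of P and reverse-bump: 5 enters row 1 and ejects 3. So w(2) = 3. P is now [[5]].
Step i=1: Q has 1 at row 1, column 1; remove that cell from P, ejecting 5. So w(1) = 5. P is now [].

So w = 5 3 2 6 4 7 1.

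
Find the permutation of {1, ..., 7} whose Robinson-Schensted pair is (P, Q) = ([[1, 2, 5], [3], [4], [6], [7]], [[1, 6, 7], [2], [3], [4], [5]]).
Reverse the RSK construction: for i from n down to 1, find the cell of Q containing i, remove the entry at that cell from P, and reverse-bump it up through P; the value ejected from row 1 is w(i).

Step i=7: Q has 7 at row 1, column 3; remove that cell from P, ejecting 5. So w(7) = 5. P is now [[1, 2], [3], [4], [6], [7]].
Step i=6: Q has 6 at row 1, column 2; remove that cell from P, ejecting 2. So w(6) = 2. P is now [[1], [3], [4], [6], [7]].
Step i=5: Q has 5 at row 5, column 1; remove 7 from row 5 of P and reverse-bump: 7 enters row 4 and ejects 6; 6 enters row 3 and ejects 4; 4 enters row 2 and ejects 3; 3 enters row 1 and ejects 1. So w(5) = 1. P is now [[3], [4], [6], [7]].
Step i=4: Q has 4 at row 4, column 1; remove 7 from row 4 of P and reverse-bump: 7 enters row 3 and ejects 6; 6 enters row 2 and ejects 4; 4 enters row 1 and ejects 3. So w(4) = 3. P is now [[4], [6], [7]].
Step i=3: Q has 3 at row 3, column 1; remove 7 from row 3 of P and reverse-bump: 7 enters row 2 and ejects 6; 6 enters row 1 and ejects 4. So w(3) = 4. P is now [[6], [7]].
Step i=2: Q has 2 at row 2, column 1; remove 7 from row 2 of P and reverse-bump: 7 enters row 1 and ejects 6. So w(2) = 6. P is now [[7]].
Step i=1: Q has 1 at row 1, column 1; remove that cell from P, ejecting 7. So w(1) = 7. P is now [].

So w = 7 6 4 3 1 2 5.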